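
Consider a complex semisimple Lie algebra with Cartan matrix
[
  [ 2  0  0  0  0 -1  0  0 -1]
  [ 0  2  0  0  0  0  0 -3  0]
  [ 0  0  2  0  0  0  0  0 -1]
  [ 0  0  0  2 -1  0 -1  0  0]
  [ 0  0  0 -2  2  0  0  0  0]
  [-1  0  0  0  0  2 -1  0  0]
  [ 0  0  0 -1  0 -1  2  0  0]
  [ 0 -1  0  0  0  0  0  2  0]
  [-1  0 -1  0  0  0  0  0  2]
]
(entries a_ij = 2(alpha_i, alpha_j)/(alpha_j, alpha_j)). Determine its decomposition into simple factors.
The diagram associated to this matrix has two connected components: the simple roots {alpha_1, alpha_3, alpha_4, alpha_5, alpha_6, alpha_7, alpha_9} form a chain of 7 nodes with a double edge at one end; the terminal node there is the unique long simple root (C_7), and {alpha_2, alpha_8} form two nodes joined by a triple edge (G_2). A semisimple Lie algebra decomposes uniquely as the direct sum of simple ideals, one per connected component of its Dynkin diagram, so g ≅ C_7 ⊕ G_2 (dimension 105 + 14 = 119).

C_7 + G_2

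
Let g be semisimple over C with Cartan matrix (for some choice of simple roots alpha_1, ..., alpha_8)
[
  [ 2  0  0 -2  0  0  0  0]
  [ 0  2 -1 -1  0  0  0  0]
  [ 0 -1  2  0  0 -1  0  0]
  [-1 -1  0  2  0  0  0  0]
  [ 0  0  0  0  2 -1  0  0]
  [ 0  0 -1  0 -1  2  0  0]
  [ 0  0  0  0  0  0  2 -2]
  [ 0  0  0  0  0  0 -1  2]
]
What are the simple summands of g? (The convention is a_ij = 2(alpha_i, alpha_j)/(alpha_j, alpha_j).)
The diagram associated to this matrix has two connected components: the simple roots {alpha_7, alpha_8} form a chain of 2 nodes with a double edge at one end; the terminal node there is the unique short simple root (B_2), and {alpha_1, alpha_2, alpha_3, alpha_4, alpha_5, alpha_6} form a chain of 6 nodes with a double edge at one end; the terminal node there is the unique long simple root (C_6). A semisimple Lie algebra decomposes uniquely as the direct sum of simple ideals, one per connected component of its Dynkin diagram, so g ≅ B_2 ⊕ C_6 (dimension 10 + 78 = 88).

type B_2 + type C_6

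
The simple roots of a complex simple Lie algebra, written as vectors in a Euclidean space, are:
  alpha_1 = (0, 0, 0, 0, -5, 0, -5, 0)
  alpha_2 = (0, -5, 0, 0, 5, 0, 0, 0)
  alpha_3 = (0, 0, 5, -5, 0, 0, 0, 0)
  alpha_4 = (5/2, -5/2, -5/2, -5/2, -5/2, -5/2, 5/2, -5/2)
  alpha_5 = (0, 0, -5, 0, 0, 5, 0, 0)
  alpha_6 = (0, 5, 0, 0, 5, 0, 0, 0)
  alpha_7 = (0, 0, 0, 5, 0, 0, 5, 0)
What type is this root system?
E_7

Compute the Cartan integers a_ij = 2(alpha_i, alpha_j)/(alpha_j, alpha_j); the resulting 7x7 Cartan matrix is
[[2, -1, 0, 0, 0, -1, -1], [-1, 2, 0, 0, 0, 0, 0], [0, 0, 2, 0, -1, 0, -1], [0, 0, 0, 2, 0, -1, 0], [0, 0, -1, 0, 2, 0, 0], [-1, 0, 0, -1, 0, 2, 0], [-1, 0, -1, 0, 0, 0, 2]].
All simple roots have the same length, so the diagram is simply laced. The associated Dynkin diagram is a chain of 6 nodes with one extra node attached to the third node from one end (E_7), so the type is E_7.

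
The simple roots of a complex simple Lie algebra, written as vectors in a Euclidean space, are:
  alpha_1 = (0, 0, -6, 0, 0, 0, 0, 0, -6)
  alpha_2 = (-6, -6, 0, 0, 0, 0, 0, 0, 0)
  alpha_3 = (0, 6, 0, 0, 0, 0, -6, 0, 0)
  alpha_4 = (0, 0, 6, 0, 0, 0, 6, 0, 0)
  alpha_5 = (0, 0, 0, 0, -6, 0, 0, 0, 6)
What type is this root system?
A_5

Compute the Cartan integers a_ij = 2(alpha_i, alpha_j)/(alpha_j, alpha_j); the resulting 5x5 Cartan matrix is
[[2, 0, 0, -1, -1], [0, 2, -1, 0, 0], [0, -1, 2, -1, 0], [-1, 0, -1, 2, 0], [-1, 0, 0, 0, 2]].
All simple roots have the same length, so the diagram is simply laced. The associated Dynkin diagram is a chain of 5 nodes with single edges (A_5), so the type is A_5 (the algebra sl(6)).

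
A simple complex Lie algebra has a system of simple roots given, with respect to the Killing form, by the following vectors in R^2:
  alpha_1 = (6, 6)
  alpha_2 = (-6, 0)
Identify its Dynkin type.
Compute the Cartan integers a_ij = 2(alpha_i, alpha_j)/(alpha_j, alpha_j); the resulting 2x2 Cartan matrix is
[[2, -2], [-1, 2]].
The roots have two lengths (squared-length ratio 2:1); the short ones are alpha_{2}. The associated Dynkin diagram is a chain of 2 nodes with a double edge at one end; the terminal node there is the unique short simple root (B_2), so the type is B_2 (the algebra so(5)).

B_2 (so(5))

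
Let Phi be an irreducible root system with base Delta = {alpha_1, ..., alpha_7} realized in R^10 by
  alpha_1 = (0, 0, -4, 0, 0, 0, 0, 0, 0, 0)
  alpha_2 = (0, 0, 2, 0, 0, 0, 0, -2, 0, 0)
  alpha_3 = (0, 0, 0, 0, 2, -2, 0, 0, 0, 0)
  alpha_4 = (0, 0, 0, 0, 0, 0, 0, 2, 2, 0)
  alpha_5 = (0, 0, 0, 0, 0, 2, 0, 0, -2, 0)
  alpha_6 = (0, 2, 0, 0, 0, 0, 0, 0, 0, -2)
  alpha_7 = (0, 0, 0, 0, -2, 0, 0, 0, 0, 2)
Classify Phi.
C_7

Compute the Cartan integers a_ij = 2(alpha_i, alpha_j)/(alpha_j, alpha_j); the resulting 7x7 Cartan matrix is
[[2, -2, 0, 0, 0, 0, 0], [-1, 2, 0, -1, 0, 0, 0], [0, 0, 2, 0, -1, 0, -1], [0, -1, 0, 2, -1, 0, 0], [0, 0, -1, -1, 2, 0, 0], [0, 0, 0, 0, 0, 2, -1], [0, 0, -1, 0, 0, -1, 2]].
The roots have two lengths (squared-length ratio 2:1); the short ones are alpha_{2,3,4,5,6,7}. The associated Dynkin diagram is a chain of 7 nodes with a double edge at one end; the terminal node there is the unique long simple root (C_7), so the type is C_7 (the algebra sp(14)).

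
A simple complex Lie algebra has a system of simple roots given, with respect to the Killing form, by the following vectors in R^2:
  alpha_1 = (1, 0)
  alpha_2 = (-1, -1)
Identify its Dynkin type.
Compute the Cartan integers a_ij = 2(alpha_i, alpha_j)/(alpha_j, alpha_j); the resulting 2x2 Cartan matrix is
[[2, -1], [-2, 2]].
The roots have two lengths (squared-length ratio 2:1); the short ones are alpha_{1}. The associated Dynkin diagram is a chain of 2 nodes with a double edge at one end; the terminal node there is the unique short simple root (B_2), so the type is B_2 (the algebra so(5)).

type B_2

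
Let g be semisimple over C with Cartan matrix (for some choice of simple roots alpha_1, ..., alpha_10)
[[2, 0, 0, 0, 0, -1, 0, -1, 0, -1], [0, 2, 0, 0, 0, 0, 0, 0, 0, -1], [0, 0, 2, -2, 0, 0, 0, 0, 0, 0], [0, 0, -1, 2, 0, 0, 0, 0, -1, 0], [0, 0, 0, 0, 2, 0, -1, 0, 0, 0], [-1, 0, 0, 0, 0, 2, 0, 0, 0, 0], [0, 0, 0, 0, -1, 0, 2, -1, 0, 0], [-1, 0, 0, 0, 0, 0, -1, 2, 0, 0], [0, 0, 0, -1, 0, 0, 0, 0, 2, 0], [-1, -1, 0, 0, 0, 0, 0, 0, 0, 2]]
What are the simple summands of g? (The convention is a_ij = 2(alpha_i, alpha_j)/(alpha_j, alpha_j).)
C3 + E7

The diagram associated to this matrix has two connected components: the simple roots {alpha_3, alpha_4, alpha_9} form a chain of 3 nodes with a double edge at one end; the terminal node there is the unique long simple root (C_3), and {alpha_1, alpha_2, alpha_5, alpha_6, alpha_7, alpha_8, alpha_10} form a chain of 6 nodes with one extra node attached to the third node from one end (E_7). A semisimple Lie algebra decomposes uniquely as the direct sum of simple ideals, one per connected component of its Dynkin diagram, so g ≅ C_3 ⊕ E_7 (dimension 21 + 133 = 154).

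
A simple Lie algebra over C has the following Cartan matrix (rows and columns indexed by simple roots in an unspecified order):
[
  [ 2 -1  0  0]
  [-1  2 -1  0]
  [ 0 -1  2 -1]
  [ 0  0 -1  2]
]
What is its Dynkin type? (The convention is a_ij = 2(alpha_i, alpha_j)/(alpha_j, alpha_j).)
A_4

The matrix has rank 4 with 2's on the diagonal. Reading the off-diagonal entries as Dynkin edges (a single edge where a_ij = a_ji = -1; a double or triple edge where a_ij * a_ji = 2 or 3), the diagram is a chain of 4 nodes with single edges (A_4). One simple-root ordering that puts it in standard form is (alpha_1, alpha_2, alpha_3, alpha_4). So the algebra is type A_4, i.e. sl(5).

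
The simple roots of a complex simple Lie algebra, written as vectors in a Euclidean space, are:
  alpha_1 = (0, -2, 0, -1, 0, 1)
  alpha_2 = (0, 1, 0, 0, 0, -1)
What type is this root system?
type G_2

Compute the Cartan integers a_ij = 2(alpha_i, alpha_j)/(alpha_j, alpha_j); the resulting 2x2 Cartan matrix is
[[2, -3], [-1, 2]].
The roots have two lengths (squared-length ratio 3:1); the short ones are alpha_{2}. The associated Dynkin diagram is two nodes joined by a triple edge (G_2), so the type is G_2.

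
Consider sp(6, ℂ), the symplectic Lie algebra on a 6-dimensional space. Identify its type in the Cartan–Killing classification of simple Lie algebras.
This is sp(6), which has dimension 6(6+1)/2 = 21 and rank 6/2 = 3. In the classification of classical Lie algebras, the symplectic algebra sp(2n) has type C_n; here n = 3, so the Dynkin diagram is a chain of 3 nodes with a double edge at one end; the terminal node there is the unique long simple root (C_3). Hence the type is C_3.

C_3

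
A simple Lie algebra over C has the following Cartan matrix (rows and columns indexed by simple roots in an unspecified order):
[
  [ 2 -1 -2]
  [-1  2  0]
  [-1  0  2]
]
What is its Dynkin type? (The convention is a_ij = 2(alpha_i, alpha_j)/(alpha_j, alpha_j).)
B3

The matrix has rank 3 with 2's on the diagonal. Reading the off-diagonal entries as Dynkin edges (a single edge where a_ij = a_ji = -1; a double or triple edge where a_ij * a_ji = 2 or 3), the diagram is a chain of 3 nodes with a double edge at one end; the terminal node there is the unique short simple root (B_3). One simple-root ordering that puts it in standard form is (alpha_2, alpha_1, alpha_3). So the algebra is type B_3, i.e. so(7).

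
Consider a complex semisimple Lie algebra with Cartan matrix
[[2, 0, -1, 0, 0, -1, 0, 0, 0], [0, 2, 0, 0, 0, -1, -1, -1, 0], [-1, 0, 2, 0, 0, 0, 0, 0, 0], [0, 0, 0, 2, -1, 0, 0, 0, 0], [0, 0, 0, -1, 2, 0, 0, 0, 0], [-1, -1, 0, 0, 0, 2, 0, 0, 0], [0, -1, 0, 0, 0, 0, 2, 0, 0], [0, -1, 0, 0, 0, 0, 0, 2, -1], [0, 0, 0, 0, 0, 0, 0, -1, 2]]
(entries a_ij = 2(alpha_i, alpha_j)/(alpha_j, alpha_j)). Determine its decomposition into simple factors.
A2 ⊕ E7

The diagram associated to this matrix has two connected components: the simple roots {alpha_4, alpha_5} form a chain of 2 nodes with single edges (A_2), and {alpha_1, alpha_2, alpha_3, alpha_6, alpha_7, alpha_8, alpha_9} form a chain of 6 nodes with one extra node attached to the third node from one end (E_7). A semisimple Lie algebra decomposes uniquely as the direct sum of simple ideals, one per connected component of its Dynkin diagram, so g ≅ A_2 ⊕ E_7 (dimension 8 + 133 = 141).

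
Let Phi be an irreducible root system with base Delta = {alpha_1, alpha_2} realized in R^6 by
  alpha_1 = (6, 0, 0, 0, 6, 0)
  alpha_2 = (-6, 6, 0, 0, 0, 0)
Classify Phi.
A_2

Compute the Cartan integers a_ij = 2(alpha_i, alpha_j)/(alpha_j, alpha_j); the resulting 2x2 Cartan matrix is
[[2, -1], [-1, 2]].
All simple roots have the same length, so the diagram is simply laced. The associated Dynkin diagram is a chain of 2 nodes with single edges (A_2), so the type is A_2 (the algebra sl(3)).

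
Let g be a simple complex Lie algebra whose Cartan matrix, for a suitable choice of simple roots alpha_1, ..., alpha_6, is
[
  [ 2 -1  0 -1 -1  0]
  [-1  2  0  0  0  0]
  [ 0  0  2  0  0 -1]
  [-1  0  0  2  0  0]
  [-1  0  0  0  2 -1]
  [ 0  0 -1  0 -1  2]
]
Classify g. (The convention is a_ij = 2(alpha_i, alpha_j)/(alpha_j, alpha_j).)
D_6 (so(12))

The matrix has rank 6 with 2's on the diagonal. Reading the off-diagonal entries as Dynkin edges (a single edge where a_ij = a_ji = -1; a double or triple edge where a_ij * a_ji = 2 or 3), the diagram is a chain of 4 nodes with a fork of two nodes at one end (D_6). One simple-root ordering that puts it in standard form is (alpha_3, alpha_6, alpha_5, alpha_1, alpha_4, alpha_2). So the algebra is type D_6, i.e. so(12).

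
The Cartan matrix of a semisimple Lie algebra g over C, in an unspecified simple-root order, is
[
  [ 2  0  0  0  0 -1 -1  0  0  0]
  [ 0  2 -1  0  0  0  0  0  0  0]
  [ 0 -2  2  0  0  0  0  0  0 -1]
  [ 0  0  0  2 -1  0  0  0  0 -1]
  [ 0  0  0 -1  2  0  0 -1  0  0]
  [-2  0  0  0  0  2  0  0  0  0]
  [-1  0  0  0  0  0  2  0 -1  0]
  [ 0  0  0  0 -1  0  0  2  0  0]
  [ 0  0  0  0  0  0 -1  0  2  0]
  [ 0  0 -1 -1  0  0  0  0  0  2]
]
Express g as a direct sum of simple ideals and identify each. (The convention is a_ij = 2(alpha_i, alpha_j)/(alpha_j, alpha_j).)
The diagram associated to this matrix has two connected components: the simple roots {alpha_2, alpha_3, alpha_4, alpha_5, alpha_8, alpha_10} form a chain of 6 nodes with a double edge at one end; the terminal node there is the unique short simple root (B_6), and {alpha_1, alpha_6, alpha_7, alpha_9} form a chain of 4 nodes with a double edge at one end; the terminal node there is the unique long simple root (C_4). A semisimple Lie algebra decomposes uniquely as the direct sum of simple ideals, one per connected component of its Dynkin diagram, so g ≅ B_6 ⊕ C_4 (dimension 78 + 36 = 114).

type B_6 + type C_4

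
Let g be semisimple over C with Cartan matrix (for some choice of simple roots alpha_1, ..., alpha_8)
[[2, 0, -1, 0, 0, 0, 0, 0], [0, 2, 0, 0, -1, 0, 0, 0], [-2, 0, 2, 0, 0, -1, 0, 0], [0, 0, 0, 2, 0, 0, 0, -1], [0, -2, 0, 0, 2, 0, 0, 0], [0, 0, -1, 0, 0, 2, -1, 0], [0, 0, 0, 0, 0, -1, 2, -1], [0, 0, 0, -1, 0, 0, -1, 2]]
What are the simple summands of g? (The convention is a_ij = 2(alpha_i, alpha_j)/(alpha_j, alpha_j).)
B2 ⊕ B6

The diagram associated to this matrix has two connected components: the simple roots {alpha_2, alpha_5} form a chain of 2 nodes with a double edge at one end; the terminal node there is the unique short simple root (B_2), and {alpha_1, alpha_3, alpha_4, alpha_6, alpha_7, alpha_8} form a chain of 6 nodes with a double edge at one end; the terminal node there is the unique short simple root (B_6). A semisimple Lie algebra decomposes uniquely as the direct sum of simple ideals, one per connected component of its Dynkin diagram, so g ≅ B_2 ⊕ B_6 (dimension 10 + 78 = 88).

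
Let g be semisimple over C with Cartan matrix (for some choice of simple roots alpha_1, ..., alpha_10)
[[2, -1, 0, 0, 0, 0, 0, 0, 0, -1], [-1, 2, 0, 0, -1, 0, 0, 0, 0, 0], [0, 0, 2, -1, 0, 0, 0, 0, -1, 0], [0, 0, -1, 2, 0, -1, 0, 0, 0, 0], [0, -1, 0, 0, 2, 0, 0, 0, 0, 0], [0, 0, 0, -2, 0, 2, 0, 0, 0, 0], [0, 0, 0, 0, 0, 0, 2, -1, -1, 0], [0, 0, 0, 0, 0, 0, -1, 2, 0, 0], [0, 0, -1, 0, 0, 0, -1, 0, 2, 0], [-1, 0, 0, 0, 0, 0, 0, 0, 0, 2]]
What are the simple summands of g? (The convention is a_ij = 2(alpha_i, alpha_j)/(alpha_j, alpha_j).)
A_4 ⊕ C_6

The diagram associated to this matrix has two connected components: the simple roots {alpha_1, alpha_2, alpha_5, alpha_10} form a chain of 4 nodes with single edges (A_4), and {alpha_3, alpha_4, alpha_6, alpha_7, alpha_8, alpha_9} form a chain of 6 nodes with a double edge at one end; the terminal node there is the unique long simple root (C_6). A semisimple Lie algebra decomposes uniquely as the direct sum of simple ideals, one per connected component of its Dynkin diagram, so g ≅ A_4 ⊕ C_6 (dimension 24 + 78 = 102).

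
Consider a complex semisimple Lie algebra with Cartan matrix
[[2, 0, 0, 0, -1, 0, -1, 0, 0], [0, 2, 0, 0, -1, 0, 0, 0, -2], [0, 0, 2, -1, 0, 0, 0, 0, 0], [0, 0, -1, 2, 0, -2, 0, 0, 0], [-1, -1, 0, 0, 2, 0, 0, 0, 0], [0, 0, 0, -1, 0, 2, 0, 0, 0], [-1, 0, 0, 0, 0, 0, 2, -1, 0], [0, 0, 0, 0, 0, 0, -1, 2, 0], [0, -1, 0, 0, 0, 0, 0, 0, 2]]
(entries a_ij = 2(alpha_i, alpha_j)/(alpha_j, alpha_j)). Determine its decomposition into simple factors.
The diagram associated to this matrix has two connected components: the simple roots {alpha_3, alpha_4, alpha_6} form a chain of 3 nodes with a double edge at one end; the terminal node there is the unique short simple root (B_3), and {alpha_1, alpha_2, alpha_5, alpha_7, alpha_8, alpha_9} form a chain of 6 nodes with a double edge at one end; the terminal node there is the unique short simple root (B_6). A semisimple Lie algebra decomposes uniquely as the direct sum of simple ideals, one per connected component of its Dynkin diagram, so g ≅ B_3 ⊕ B_6 (dimension 21 + 78 = 99).

B_3 + B_6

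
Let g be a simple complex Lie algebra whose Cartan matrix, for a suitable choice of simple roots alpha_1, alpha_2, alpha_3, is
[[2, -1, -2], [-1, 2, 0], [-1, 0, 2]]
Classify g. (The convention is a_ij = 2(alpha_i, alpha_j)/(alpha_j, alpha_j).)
B3

The matrix has rank 3 with 2's on the diagonal. Reading the off-diagonal entries as Dynkin edges (a single edge where a_ij = a_ji = -1; a double or triple edge where a_ij * a_ji = 2 or 3), the diagram is a chain of 3 nodes with a double edge at one end; the terminal node there is the unique short simple root (B_3). One simple-root ordering that puts it in standard form is (alpha_2, alpha_1, alpha_3). So the algebra is type B_3, i.e. so(7).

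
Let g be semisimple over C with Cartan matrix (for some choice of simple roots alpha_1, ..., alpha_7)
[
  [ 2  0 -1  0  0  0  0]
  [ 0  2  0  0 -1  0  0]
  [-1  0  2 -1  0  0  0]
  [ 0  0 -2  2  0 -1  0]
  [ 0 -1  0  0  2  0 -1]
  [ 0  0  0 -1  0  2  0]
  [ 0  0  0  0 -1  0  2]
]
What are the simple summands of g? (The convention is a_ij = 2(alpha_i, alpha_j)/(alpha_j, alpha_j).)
The diagram associated to this matrix has two connected components: the simple roots {alpha_2, alpha_5, alpha_7} form a chain of 3 nodes with single edges (A_3), and {alpha_1, alpha_3, alpha_4, alpha_6} form a chain of 4 nodes with a double edge between the middle two (F_4). A semisimple Lie algebra decomposes uniquely as the direct sum of simple ideals, one per connected component of its Dynkin diagram, so g ≅ A_3 ⊕ F_4 (dimension 15 + 52 = 67).

A_3 (sl(4)) ⊕ F_4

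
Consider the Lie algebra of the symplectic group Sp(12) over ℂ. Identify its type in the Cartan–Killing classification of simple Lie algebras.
This is sp(12), which has dimension 12(12+1)/2 = 78 and rank 12/2 = 6. In the classification of classical Lie algebras, the symplectic algebra sp(2n) has type C_n; here n = 6, so the Dynkin diagram is a chain of 6 nodes with a double edge at one end; the terminal node there is the unique long simple root (C_6). Hence the type is C_6.

C6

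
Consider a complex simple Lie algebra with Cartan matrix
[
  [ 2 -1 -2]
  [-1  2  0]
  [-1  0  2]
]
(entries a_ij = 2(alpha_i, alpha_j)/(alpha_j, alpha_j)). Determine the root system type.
The matrix has rank 3 with 2's on the diagonal. Reading the off-diagonal entries as Dynkin edges (a single edge where a_ij = a_ji = -1; a double or triple edge where a_ij * a_ji = 2 or 3), the diagram is a chain of 3 nodes with a double edge at one end; the terminal node there is the unique short simple root (B_3). One simple-root ordering that puts it in standard form is (alpha_2, alpha_1, alpha_3). So the algebra is type B_3, i.e. so(7).

B_3 (so(7))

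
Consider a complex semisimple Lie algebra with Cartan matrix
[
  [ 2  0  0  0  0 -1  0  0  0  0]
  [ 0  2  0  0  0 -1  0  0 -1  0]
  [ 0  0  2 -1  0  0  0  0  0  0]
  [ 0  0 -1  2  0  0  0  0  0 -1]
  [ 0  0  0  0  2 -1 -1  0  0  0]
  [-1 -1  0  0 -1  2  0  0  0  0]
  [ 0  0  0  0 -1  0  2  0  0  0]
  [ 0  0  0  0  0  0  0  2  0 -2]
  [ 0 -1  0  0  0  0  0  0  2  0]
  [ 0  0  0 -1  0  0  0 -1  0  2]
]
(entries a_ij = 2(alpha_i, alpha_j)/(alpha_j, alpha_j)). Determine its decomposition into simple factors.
type C_4 ⊕ type E_6

The diagram associated to this matrix has two connected components: the simple roots {alpha_3, alpha_4, alpha_8, alpha_10} form a chain of 4 nodes with a double edge at one end; the terminal node there is the unique long simple root (C_4), and {alpha_1, alpha_2, alpha_5, alpha_6, alpha_7, alpha_9} form a chain of 5 nodes with one extra node attached to the third node from one end (E_6). A semisimple Lie algebra decomposes uniquely as the direct sum of simple ideals, one per connected component of its Dynkin diagram, so g ≅ C_4 ⊕ E_6 (dimension 36 + 78 = 114).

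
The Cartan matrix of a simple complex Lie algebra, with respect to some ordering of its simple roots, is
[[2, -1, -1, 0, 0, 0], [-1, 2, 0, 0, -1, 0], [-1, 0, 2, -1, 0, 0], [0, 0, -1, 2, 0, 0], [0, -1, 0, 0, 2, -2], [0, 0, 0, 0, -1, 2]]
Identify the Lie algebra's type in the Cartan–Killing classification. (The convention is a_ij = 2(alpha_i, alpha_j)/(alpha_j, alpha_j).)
The matrix has rank 6 with 2's on the diagonal. Reading the off-diagonal entries as Dynkin edges (a single edge where a_ij = a_ji = -1; a double or triple edge where a_ij * a_ji = 2 or 3), the diagram is a chain of 6 nodes with a double edge at one end; the terminal node there is the unique short simple root (B_6). One simple-root ordering that puts it in standard form is (alpha_4, alpha_3, alpha_1, alpha_2, alpha_5, alpha_6). So the algebra is type B_6, i.e. so(13).

B6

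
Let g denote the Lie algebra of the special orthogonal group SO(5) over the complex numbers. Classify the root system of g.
B2

This is so(5) with 5 odd, which has dimension 5(5-1)/2 = 10 and rank (5-1)/2 = 2. In the classification of classical Lie algebras, the orthogonal algebra so(2n+1) in an odd number of variables has type B_n; here n = 2, so the Dynkin diagram is a chain of 2 nodes with a double edge at one end; the terminal node there is the unique short simple root (B_2). Hence the type is B_2.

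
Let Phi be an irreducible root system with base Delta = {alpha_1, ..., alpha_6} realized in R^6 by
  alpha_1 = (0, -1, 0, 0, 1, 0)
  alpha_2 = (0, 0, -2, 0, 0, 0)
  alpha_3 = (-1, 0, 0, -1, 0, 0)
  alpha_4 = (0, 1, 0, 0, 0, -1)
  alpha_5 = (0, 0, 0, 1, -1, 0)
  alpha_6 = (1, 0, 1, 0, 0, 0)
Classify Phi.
Compute the Cartan integers a_ij = 2(alpha_i, alpha_j)/(alpha_j, alpha_j); the resulting 6x6 Cartan matrix is
[[2, 0, 0, -1, -1, 0], [0, 2, 0, 0, 0, -2], [0, 0, 2, 0, -1, -1], [-1, 0, 0, 2, 0, 0], [-1, 0, -1, 0, 2, 0], [0, -1, -1, 0, 0, 2]].
The roots have two lengths (squared-length ratio 2:1); the short ones are alpha_{1,3,4,5,6}. The associated Dynkin diagram is a chain of 6 nodes with a double edge at one end; the terminal node there is the unique long simple root (C_6), so the type is C_6 (the algebra sp(12)).

C_6 (sp(12))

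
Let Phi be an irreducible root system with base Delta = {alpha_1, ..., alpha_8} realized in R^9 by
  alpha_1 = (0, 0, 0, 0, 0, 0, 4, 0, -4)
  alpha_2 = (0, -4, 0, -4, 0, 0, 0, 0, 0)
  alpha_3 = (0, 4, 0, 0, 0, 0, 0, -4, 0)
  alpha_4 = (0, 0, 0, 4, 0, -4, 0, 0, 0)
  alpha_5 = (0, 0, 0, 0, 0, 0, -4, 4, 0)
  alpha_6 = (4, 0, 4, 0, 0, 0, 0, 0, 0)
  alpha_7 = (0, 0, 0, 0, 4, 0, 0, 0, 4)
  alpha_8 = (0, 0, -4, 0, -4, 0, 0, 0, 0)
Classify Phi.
A8

Compute the Cartan integers a_ij = 2(alpha_i, alpha_j)/(alpha_j, alpha_j); the resulting 8x8 Cartan matrix is
[[2, 0, 0, 0, -1, 0, -1, 0], [0, 2, -1, -1, 0, 0, 0, 0], [0, -1, 2, 0, -1, 0, 0, 0], [0, -1, 0, 2, 0, 0, 0, 0], [-1, 0, -1, 0, 2, 0, 0, 0], [0, 0, 0, 0, 0, 2, 0, -1], [-1, 0, 0, 0, 0, 0, 2, -1], [0, 0, 0, 0, 0, -1, -1, 2]].
All simple roots have the same length, so the diagram is simply laced. The associated Dynkin diagram is a chain of 8 nodes with single edges (A_8), so the type is A_8 (the algebra sl(9)).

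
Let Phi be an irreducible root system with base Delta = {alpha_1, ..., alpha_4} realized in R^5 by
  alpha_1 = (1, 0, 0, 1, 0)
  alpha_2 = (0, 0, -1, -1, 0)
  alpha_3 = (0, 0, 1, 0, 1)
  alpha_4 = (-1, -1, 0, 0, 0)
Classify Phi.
A4

Compute the Cartan integers a_ij = 2(alpha_i, alpha_j)/(alpha_j, alpha_j); the resulting 4x4 Cartan matrix is
[[2, -1, 0, -1], [-1, 2, -1, 0], [0, -1, 2, 0], [-1, 0, 0, 2]].
All simple roots have the same length, so the diagram is simply laced. The associated Dynkin diagram is a chain of 4 nodes with single edges (A_4), so the type is A_4 (the algebra sl(5)).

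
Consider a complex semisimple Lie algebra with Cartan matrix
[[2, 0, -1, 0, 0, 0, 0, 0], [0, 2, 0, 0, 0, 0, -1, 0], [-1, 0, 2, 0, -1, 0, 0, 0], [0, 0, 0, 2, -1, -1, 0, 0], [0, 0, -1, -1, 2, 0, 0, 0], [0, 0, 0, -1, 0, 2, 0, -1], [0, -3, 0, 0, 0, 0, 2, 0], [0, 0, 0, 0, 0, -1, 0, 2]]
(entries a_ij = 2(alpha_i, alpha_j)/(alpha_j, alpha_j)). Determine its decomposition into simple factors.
The diagram associated to this matrix has two connected components: the simple roots {alpha_1, alpha_3, alpha_4, alpha_5, alpha_6, alpha_8} form a chain of 6 nodes with single edges (A_6), and {alpha_2, alpha_7} form two nodes joined by a triple edge (G_2). A semisimple Lie algebra decomposes uniquely as the direct sum of simple ideals, one per connected component of its Dynkin diagram, so g ≅ A_6 ⊕ G_2 (dimension 48 + 14 = 62).

type A_6 + type G_2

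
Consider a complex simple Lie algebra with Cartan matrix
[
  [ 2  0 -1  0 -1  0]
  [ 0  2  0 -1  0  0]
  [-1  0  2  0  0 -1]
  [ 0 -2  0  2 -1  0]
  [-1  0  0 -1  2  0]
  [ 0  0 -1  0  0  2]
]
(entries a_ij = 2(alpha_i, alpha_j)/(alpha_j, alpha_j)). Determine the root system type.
B_6

The matrix has rank 6 with 2's on the diagonal. Reading the off-diagonal entries as Dynkin edges (a single edge where a_ij = a_ji = -1; a double or triple edge where a_ij * a_ji = 2 or 3), the diagram is a chain of 6 nodes with a double edge at one end; the terminal node there is the unique short simple root (B_6). One simple-root ordering that puts it in standard form is (alpha_6, alpha_3, alpha_1, alpha_5, alpha_4, alpha_2). So the algebra is type B_6, i.e. so(13).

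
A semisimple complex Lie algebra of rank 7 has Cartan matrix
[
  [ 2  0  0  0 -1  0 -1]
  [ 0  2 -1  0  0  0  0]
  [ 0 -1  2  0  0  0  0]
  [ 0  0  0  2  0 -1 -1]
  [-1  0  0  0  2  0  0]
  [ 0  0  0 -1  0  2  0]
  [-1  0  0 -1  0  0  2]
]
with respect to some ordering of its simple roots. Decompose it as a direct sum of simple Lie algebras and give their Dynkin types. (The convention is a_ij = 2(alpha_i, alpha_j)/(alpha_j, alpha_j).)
A2 ⊕ A5

The diagram associated to this matrix has two connected components: the simple roots {alpha_2, alpha_3} form a chain of 2 nodes with single edges (A_2), and {alpha_1, alpha_4, alpha_5, alpha_6, alpha_7} form a chain of 5 nodes with single edges (A_5). A semisimple Lie algebra decomposes uniquely as the direct sum of simple ideals, one per connected component of its Dynkin diagram, so g ≅ A_2 ⊕ A_5 (dimension 8 + 35 = 43).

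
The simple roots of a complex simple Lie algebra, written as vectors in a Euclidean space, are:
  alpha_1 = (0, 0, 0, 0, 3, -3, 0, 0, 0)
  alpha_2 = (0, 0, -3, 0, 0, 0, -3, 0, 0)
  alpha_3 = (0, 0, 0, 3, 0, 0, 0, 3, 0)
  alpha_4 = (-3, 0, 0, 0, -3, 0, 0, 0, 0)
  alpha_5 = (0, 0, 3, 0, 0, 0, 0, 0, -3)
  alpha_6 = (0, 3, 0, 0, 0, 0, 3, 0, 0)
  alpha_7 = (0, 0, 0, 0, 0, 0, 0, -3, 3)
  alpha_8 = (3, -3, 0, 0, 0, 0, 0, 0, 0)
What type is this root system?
type A_8

Compute the Cartan integers a_ij = 2(alpha_i, alpha_j)/(alpha_j, alpha_j); the resulting 8x8 Cartan matrix is
[[2, 0, 0, -1, 0, 0, 0, 0], [0, 2, 0, 0, -1, -1, 0, 0], [0, 0, 2, 0, 0, 0, -1, 0], [-1, 0, 0, 2, 0, 0, 0, -1], [0, -1, 0, 0, 2, 0, -1, 0], [0, -1, 0, 0, 0, 2, 0, -1], [0, 0, -1, 0, -1, 0, 2, 0], [0, 0, 0, -1, 0, -1, 0, 2]].
All simple roots have the same length, so the diagram is simply laced. The associated Dynkin diagram is a chain of 8 nodes with single edges (A_8), so the type is A_8 (the algebra sl(9)).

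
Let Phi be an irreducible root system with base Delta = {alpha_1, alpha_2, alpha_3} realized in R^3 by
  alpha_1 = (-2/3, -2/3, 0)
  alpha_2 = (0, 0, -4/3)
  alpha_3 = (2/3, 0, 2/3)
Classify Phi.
C3

Compute the Cartan integers a_ij = 2(alpha_i, alpha_j)/(alpha_j, alpha_j); the resulting 3x3 Cartan matrix is
[[2, 0, -1], [0, 2, -2], [-1, -1, 2]].
The roots have two lengths (squared-length ratio 2:1); the short ones are alpha_{1,3}. The associated Dynkin diagram is a chain of 3 nodes with a double edge at one end; the terminal node there is the unique long simple root (C_3), so the type is C_3 (the algebra sp(6)).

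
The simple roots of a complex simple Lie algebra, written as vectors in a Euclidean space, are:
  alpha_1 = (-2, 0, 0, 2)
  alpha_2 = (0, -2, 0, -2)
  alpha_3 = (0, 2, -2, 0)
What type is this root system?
A_3 (sl(4))

Compute the Cartan integers a_ij = 2(alpha_i, alpha_j)/(alpha_j, alpha_j); the resulting 3x3 Cartan matrix is
[[2, -1, 0], [-1, 2, -1], [0, -1, 2]].
All simple roots have the same length, so the diagram is simply laced. The associated Dynkin diagram is a chain of 3 nodes with single edges (A_3), so the type is A_3 (the algebra sl(4)).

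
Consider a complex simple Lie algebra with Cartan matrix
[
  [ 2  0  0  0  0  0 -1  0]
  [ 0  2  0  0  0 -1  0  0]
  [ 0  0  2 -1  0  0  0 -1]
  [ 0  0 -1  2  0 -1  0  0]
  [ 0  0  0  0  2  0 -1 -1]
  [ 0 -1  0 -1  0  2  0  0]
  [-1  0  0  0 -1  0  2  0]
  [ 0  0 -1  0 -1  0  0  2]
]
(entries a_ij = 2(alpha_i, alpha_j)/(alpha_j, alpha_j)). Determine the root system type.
The matrix has rank 8 with 2's on the diagonal. Reading the off-diagonal entries as Dynkin edges (a single edge where a_ij = a_ji = -1; a double or triple edge where a_ij * a_ji = 2 or 3), the diagram is a chain of 8 nodes with single edges (A_8). One simple-root ordering that puts it in standard form is (alpha_1, alpha_7, alpha_5, alpha_8, alpha_3, alpha_4, alpha_6, alpha_2). So the algebra is type A_8, i.e. sl(9).

type A_8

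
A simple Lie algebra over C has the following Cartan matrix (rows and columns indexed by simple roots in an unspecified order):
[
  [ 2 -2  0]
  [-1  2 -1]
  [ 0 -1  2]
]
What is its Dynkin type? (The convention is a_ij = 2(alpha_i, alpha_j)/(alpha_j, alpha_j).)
The matrix has rank 3 with 2's on the diagonal. Reading the off-diagonal entries as Dynkin edges (a single edge where a_ij = a_ji = -1; a double or triple edge where a_ij * a_ji = 2 or 3), the diagram is a chain of 3 nodes with a double edge at one end; the terminal node there is the unique long simple root (C_3). One simple-root ordering that puts it in standard form is (alpha_3, alpha_2, alpha_1). So the algebra is type C_3, i.e. sp(6).

C_3 (sp(6))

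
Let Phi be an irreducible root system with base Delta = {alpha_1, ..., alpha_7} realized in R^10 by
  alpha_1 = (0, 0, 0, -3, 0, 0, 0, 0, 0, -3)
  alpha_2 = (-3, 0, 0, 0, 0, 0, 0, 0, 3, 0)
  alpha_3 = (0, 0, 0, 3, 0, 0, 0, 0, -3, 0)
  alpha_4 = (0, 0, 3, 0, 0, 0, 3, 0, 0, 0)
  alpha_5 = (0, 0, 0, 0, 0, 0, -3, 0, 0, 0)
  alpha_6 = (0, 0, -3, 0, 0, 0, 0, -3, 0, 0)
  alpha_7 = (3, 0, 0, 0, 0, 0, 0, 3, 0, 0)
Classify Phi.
type B_7

Compute the Cartan integers a_ij = 2(alpha_i, alpha_j)/(alpha_j, alpha_j); the resulting 7x7 Cartan matrix is
[[2, 0, -1, 0, 0, 0, 0], [0, 2, -1, 0, 0, 0, -1], [-1, -1, 2, 0, 0, 0, 0], [0, 0, 0, 2, -2, -1, 0], [0, 0, 0, -1, 2, 0, 0], [0, 0, 0, -1, 0, 2, -1], [0, -1, 0, 0, 0, -1, 2]].
The roots have two lengths (squared-length ratio 2:1); the short ones are alpha_{5}. The associated Dynkin diagram is a chain of 7 nodes with a double edge at one end; the terminal node there is the unique short simple root (B_7), so the type is B_7 (the algebra so(15)).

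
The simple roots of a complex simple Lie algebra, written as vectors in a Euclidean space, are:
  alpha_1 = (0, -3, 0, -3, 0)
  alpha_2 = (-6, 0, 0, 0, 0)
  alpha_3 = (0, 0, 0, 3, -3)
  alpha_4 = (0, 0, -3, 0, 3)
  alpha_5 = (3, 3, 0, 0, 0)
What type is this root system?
type C_5

Compute the Cartan integers a_ij = 2(alpha_i, alpha_j)/(alpha_j, alpha_j); the resulting 5x5 Cartan matrix is
[[2, 0, -1, 0, -1], [0, 2, 0, 0, -2], [-1, 0, 2, -1, 0], [0, 0, -1, 2, 0], [-1, -1, 0, 0, 2]].
The roots have two lengths (squared-length ratio 2:1); the short ones are alpha_{1,3,4,5}. The associated Dynkin diagram is a chain of 5 nodes with a double edge at one end; the terminal node there is the unique long simple root (C_5), so the type is C_5 (the algebra sp(10)).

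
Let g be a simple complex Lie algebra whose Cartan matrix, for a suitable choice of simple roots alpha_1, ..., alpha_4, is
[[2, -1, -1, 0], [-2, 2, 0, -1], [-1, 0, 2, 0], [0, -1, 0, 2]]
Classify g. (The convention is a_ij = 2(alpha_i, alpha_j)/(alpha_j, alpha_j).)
The matrix has rank 4 with 2's on the diagonal. Reading the off-diagonal entries as Dynkin edges (a single edge where a_ij = a_ji = -1; a double or triple edge where a_ij * a_ji = 2 or 3), the diagram is a chain of 4 nodes with a double edge between the middle two (F_4). One simple-root ordering that puts it in standard form is (alpha_4, alpha_2, alpha_1, alpha_3). So the algebra is type F_4.

F4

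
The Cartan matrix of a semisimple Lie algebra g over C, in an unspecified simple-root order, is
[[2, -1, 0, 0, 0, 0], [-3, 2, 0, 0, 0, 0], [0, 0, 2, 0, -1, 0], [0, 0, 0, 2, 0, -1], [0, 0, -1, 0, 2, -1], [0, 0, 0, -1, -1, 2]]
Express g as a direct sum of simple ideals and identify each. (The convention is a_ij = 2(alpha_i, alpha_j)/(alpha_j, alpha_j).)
A_4 (sl(5)) ⊕ G_2

The diagram associated to this matrix has two connected components: the simple roots {alpha_3, alpha_4, alpha_5, alpha_6} form a chain of 4 nodes with single edges (A_4), and {alpha_1, alpha_2} form two nodes joined by a triple edge (G_2). A semisimple Lie algebra decomposes uniquely as the direct sum of simple ideals, one per connected component of its Dynkin diagram, so g ≅ A_4 ⊕ G_2 (dimension 24 + 14 = 38).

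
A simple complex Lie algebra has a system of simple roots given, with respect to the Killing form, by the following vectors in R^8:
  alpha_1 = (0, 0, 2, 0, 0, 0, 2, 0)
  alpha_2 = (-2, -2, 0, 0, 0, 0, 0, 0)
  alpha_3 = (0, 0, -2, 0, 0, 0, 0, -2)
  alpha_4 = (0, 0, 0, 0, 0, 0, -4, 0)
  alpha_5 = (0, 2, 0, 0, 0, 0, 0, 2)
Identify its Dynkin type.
Compute the Cartan integers a_ij = 2(alpha_i, alpha_j)/(alpha_j, alpha_j); the resulting 5x5 Cartan matrix is
[[2, 0, -1, -1, 0], [0, 2, 0, 0, -1], [-1, 0, 2, 0, -1], [-2, 0, 0, 2, 0], [0, -1, -1, 0, 2]].
The roots have two lengths (squared-length ratio 2:1); the short ones are alpha_{1,2,3,5}. The associated Dynkin diagram is a chain of 5 nodes with a double edge at one end; the terminal node there is the unique long simple root (C_5), so the type is C_5 (the algebra sp(10)).

C_5 (sp(10))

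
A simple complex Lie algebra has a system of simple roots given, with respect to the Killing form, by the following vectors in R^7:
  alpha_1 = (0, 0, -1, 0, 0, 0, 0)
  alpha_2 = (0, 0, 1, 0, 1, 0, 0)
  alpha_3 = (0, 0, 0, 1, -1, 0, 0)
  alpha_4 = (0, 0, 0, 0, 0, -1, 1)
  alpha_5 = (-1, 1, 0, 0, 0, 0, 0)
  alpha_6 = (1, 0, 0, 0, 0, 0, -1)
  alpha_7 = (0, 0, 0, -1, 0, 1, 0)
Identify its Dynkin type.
B_7 (so(15))

Compute the Cartan integers a_ij = 2(alpha_i, alpha_j)/(alpha_j, alpha_j); the resulting 7x7 Cartan matrix is
[[2, -1, 0, 0, 0, 0, 0], [-2, 2, -1, 0, 0, 0, 0], [0, -1, 2, 0, 0, 0, -1], [0, 0, 0, 2, 0, -1, -1], [0, 0, 0, 0, 2, -1, 0], [0, 0, 0, -1, -1, 2, 0], [0, 0, -1, -1, 0, 0, 2]].
The roots have two lengths (squared-length ratio 2:1); the short ones are alpha_{1}. The associated Dynkin diagram is a chain of 7 nodes with a double edge at one end; the terminal node there is the unique short simple root (B_7), so the type is B_7 (the algebra so(15)).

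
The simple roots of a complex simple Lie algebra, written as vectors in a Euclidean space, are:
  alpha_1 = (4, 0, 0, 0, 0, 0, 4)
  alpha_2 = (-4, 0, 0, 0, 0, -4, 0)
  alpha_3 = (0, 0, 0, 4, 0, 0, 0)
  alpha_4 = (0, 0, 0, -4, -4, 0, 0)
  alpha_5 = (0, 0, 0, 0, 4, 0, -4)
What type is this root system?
Compute the Cartan integers a_ij = 2(alpha_i, alpha_j)/(alpha_j, alpha_j); the resulting 5x5 Cartan matrix is
[[2, -1, 0, 0, -1], [-1, 2, 0, 0, 0], [0, 0, 2, -1, 0], [0, 0, -2, 2, -1], [-1, 0, 0, -1, 2]].
The roots have two lengths (squared-length ratio 2:1); the short ones are alpha_{3}. The associated Dynkin diagram is a chain of 5 nodes with a double edge at one end; the terminal node there is the unique short simple root (B_5), so the type is B_5 (the algebra so(11)).

type B_5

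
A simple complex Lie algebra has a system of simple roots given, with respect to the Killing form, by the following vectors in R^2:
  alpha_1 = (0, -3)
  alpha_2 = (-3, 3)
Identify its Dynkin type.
B2

Compute the Cartan integers a_ij = 2(alpha_i, alpha_j)/(alpha_j, alpha_j); the resulting 2x2 Cartan matrix is
[[2, -1], [-2, 2]].
The roots have two lengths (squared-length ratio 2:1); the short ones are alpha_{1}. The associated Dynkin diagram is a chain of 2 nodes with a double edge at one end; the terminal node there is the unique short simple root (B_2), so the type is B_2 (the algebra so(5)).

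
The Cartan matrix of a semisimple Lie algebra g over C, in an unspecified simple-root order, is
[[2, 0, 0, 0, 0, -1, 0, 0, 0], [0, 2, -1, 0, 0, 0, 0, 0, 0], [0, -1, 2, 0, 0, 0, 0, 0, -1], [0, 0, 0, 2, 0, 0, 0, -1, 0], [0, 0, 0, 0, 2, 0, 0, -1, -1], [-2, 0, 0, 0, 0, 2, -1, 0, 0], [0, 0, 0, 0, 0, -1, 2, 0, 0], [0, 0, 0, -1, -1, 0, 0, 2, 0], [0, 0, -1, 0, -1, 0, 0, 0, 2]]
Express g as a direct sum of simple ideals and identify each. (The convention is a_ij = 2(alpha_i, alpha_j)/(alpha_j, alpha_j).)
The diagram associated to this matrix has two connected components: the simple roots {alpha_2, alpha_3, alpha_4, alpha_5, alpha_8, alpha_9} form a chain of 6 nodes with single edges (A_6), and {alpha_1, alpha_6, alpha_7} form a chain of 3 nodes with a double edge at one end; the terminal node there is the unique short simple root (B_3). A semisimple Lie algebra decomposes uniquely as the direct sum of simple ideals, one per connected component of its Dynkin diagram, so g ≅ A_6 ⊕ B_3 (dimension 48 + 21 = 69).

A_6 (sl(7)) ⊕ B_3 (so(7))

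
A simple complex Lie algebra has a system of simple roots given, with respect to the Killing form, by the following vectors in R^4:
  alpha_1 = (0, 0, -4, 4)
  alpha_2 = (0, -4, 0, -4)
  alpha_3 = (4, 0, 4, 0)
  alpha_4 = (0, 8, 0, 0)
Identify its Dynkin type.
C_4 (sp(8))

Compute the Cartan integers a_ij = 2(alpha_i, alpha_j)/(alpha_j, alpha_j); the resulting 4x4 Cartan matrix is
[[2, -1, -1, 0], [-1, 2, 0, -1], [-1, 0, 2, 0], [0, -2, 0, 2]].
The roots have two lengths (squared-length ratio 2:1); the short ones are alpha_{1,2,3}. The associated Dynkin diagram is a chain of 4 nodes with a double edge at one end; the terminal node there is the unique long simple root (C_4), so the type is C_4 (the algebra sp(8)).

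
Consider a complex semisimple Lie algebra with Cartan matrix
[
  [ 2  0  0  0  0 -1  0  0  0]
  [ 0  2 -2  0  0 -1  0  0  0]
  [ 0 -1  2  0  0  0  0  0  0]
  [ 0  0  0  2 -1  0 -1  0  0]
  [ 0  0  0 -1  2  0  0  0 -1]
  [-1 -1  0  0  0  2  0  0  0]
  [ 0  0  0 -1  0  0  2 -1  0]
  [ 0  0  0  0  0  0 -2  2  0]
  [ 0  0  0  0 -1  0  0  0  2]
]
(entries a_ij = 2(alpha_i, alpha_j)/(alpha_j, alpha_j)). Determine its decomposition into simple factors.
The diagram associated to this matrix has two connected components: the simple roots {alpha_1, alpha_2, alpha_3, alpha_6} form a chain of 4 nodes with a double edge at one end; the terminal node there is the unique short simple root (B_4), and {alpha_4, alpha_5, alpha_7, alpha_8, alpha_9} form a chain of 5 nodes with a double edge at one end; the terminal node there is the unique long simple root (C_5). A semisimple Lie algebra decomposes uniquely as the direct sum of simple ideals, one per connected component of its Dynkin diagram, so g ≅ B_4 ⊕ C_5 (dimension 36 + 55 = 91).

B_4 ⊕ C_5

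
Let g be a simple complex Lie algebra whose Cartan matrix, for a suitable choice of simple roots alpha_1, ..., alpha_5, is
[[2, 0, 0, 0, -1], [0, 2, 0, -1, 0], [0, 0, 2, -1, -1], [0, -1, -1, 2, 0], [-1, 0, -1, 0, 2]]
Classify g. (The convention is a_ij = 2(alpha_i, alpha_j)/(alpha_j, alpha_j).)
A_5

The matrix has rank 5 with 2's on the diagonal. Reading the off-diagonal entries as Dynkin edges (a single edge where a_ij = a_ji = -1; a double or triple edge where a_ij * a_ji = 2 or 3), the diagram is a chain of 5 nodes with single edges (A_5). One simple-root ordering that puts it in standard form is (alpha_1, alpha_5, alpha_3, alpha_4, alpha_2). So the algebra is type A_5, i.e. sl(6).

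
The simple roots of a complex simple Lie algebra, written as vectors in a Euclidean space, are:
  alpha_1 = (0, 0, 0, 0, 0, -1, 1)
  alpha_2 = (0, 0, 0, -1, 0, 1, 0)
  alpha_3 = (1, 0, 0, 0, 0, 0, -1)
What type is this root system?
A_3 (sl(4))

Compute the Cartan integers a_ij = 2(alpha_i, alpha_j)/(alpha_j, alpha_j); the resulting 3x3 Cartan matrix is
[[2, -1, -1], [-1, 2, 0], [-1, 0, 2]].
All simple roots have the same length, so the diagram is simply laced. The associated Dynkin diagram is a chain of 3 nodes with single edges (A_3), so the type is A_3 (the algebra sl(4)).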